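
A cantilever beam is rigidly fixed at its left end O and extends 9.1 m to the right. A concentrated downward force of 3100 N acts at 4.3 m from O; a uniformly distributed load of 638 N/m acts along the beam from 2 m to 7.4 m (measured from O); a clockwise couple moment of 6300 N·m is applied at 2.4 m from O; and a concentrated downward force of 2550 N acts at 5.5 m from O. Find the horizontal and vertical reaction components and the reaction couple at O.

O_x = 0, O_y = 9095 N, M_O = 49850 N·m

Resultant of the distributed load: 638 × 5.4 = 3445.2 N at 4.7 m from O.
ΣF_x = 0: O_x = 0.
ΣF_y = 0: O_y − 3100 − 638·5.4 − 2550 = 0 → O_y = 9095 N.
ΣM about O: M_O − 3100·4.3 − (638·5.4)·4.7 − 6300 − 2550·5.5 = 0 → M_O = 49850 N·m.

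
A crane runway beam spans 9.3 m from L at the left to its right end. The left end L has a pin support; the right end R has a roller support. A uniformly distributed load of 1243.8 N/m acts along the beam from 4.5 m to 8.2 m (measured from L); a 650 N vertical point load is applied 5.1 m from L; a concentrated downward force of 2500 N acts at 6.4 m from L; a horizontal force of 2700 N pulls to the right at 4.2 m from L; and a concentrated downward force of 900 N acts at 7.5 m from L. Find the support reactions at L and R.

Resultant of the distributed load: 1243.8 × 3.7 = 4602.06 N at 6.35 m from L.
Taking moments about L: R_y·9.3 − (1243.8·3.7)·6.35 − 650·5.1 − 2500·6.4 − 900·7.5 = 0 → R_y = 55288.081/9.3 = 5944.95 ≈ 5945 N.
ΣF_y = 0: L_y + 5944.95 − 1243.8·3.7 − 650 − 2500 − 900 = 0 → L_y = 2707 N.
ΣF_x = 0: L_x + 2700 = 0 → L_x = -2700 N.

L_x = -2700 N, L_y = 2707 N, R_y = 5945 N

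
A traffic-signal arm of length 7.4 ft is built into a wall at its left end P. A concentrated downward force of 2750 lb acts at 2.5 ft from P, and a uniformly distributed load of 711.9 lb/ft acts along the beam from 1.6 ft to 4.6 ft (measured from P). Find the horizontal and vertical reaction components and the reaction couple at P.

Resultant of the distributed load: 711.9 × 3 = 2135.7 lb at 3.1 ft from P.
ΣF_x = 0: P_x = 0.
ΣF_y = 0: P_y − 2750 − 711.9·3 = 0 → P_y = 4886 lb.
ΣM about P: M_P − 2750·2.5 − (711.9·3)·3.1 = 0 → M_P = 13500 lb·ft.

P_x = 0, P_y = 4886 lb, M_P = 13500 lb·ft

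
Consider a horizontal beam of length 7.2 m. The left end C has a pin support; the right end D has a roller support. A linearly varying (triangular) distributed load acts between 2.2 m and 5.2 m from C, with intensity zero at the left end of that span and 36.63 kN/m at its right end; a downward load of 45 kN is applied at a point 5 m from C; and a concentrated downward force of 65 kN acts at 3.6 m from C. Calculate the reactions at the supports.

C_x = 0, C_y = 69.14 kN, D_y = 95.80 kN

Resultant of the triangular load: ½ × 36.63 × 3 = 54.945 kN, acting at 4.2 m from C (one-third of the span from the peak).
Taking moments about C: D_y·7.2 − (½·36.63·3)·4.2 − 45·5 − 65·3.6 = 0 → D_y = 689.769/7.2 = 95.8012 ≈ 95.80 kN.
ΣF_y = 0: C_y + 95.8012 − ½·36.63·3 − 45 − 65 = 0 → C_y = 69.14 kN.
ΣF_x = 0: no horizontal applied forces, so C_x = 0.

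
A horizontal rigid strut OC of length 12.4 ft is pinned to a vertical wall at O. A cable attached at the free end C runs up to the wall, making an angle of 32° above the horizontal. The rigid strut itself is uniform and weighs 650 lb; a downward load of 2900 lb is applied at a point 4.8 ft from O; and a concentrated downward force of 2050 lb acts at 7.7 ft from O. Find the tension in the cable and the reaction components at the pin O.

ΣM about O: T·sin32°·12.4 − 650·6.2 − 2900·4.8 − 2050·7.7 = 0 → T = 33735/(12.4·0.529919) = 5133.93 ≈ 5134 lb.
ΣF_x = 0: O_x − T·cos32° = 0 → O_x = 5133.93 × 0.848048 = 4354 lb.
ΣF_y = 0: O_y + T·sin32° − 650 − 2900 − 2050 = 0 → O_y = 5600 − 5133.93 × 0.529919 = 2879 lb.

T = 5134 lb, O_x = 4354 lb, O_y = 2879 lb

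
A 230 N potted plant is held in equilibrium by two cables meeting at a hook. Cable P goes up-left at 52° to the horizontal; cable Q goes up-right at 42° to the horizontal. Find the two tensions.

ΣF_x = 0: −T_P·cos52° + T_Q·cos42° = 0 → T_Q = 0.828454·T_P.
ΣF_y = 0: T_P·sin52° + T_Q·sin42° = 230.
Substitute: T_P·(0.788011 + 0.828454·0.669131) = 230 → T_P = 171.341 ≈ 171.3 N.
Then T_Q = 0.828454 × 171.341 = 141.9 N.

T_P = 171.3 N, T_Q = 141.9 N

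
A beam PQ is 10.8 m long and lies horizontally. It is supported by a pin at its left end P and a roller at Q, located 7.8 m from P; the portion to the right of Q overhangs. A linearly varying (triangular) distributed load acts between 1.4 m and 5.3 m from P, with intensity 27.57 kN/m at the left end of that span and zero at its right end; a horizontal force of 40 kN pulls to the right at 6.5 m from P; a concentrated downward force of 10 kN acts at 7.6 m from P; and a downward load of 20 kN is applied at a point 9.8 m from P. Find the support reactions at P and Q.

Resultant of the triangular load: ½ × 27.57 × 3.9 = 53.7615 kN, acting at 2.7 m from P (one-third of the span from the peak).
Taking moments about P: Q_y·7.8 − (½·27.57·3.9)·2.7 − 10·7.6 − 20·9.8 = 0 → Q_y = 417.15605/7.8 = 53.4815 ≈ 53.48 kN.
ΣF_y = 0: P_y + 53.4815 − ½·27.57·3.9 − 10 − 20 = 0 → P_y = 30.28 kN.
ΣF_x = 0: P_x + 40 = 0 → P_x = -40.00 kN.

P_x = -40.00 kN, P_y = 30.28 kN, Q_y = 53.48 kN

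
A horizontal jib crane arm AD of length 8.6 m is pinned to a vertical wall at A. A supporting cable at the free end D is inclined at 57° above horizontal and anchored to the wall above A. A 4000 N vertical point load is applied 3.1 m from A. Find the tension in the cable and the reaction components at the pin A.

ΣM about A: T·sin57°·8.6 − 4000·3.1 = 0 → T = 12400/(8.6·0.838671) = 1719.22 ≈ 1719 N.
ΣF_x = 0: A_x − T·cos57° = 0 → A_x = 1719.22 × 0.544639 = 936.4 N.
ΣF_y = 0: A_y + T·sin57° − 4000 = 0 → A_y = 4000 − 1719.22 × 0.838671 = 2558 N.

T = 1719 N, A_x = 936.4 N, A_y = 2558 N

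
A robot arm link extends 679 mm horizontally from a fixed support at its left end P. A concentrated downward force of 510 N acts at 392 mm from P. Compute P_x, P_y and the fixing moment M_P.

ΣF_x = 0: P_x = 0.
ΣF_y = 0: P_y − 510 = 0 → P_y = 510.0 N.
ΣM about P: M_P − 510·392 = 0 → M_P = 199900 N·mm.

P_x = 0, P_y = 510.0 N, M_P = 199900 N·mm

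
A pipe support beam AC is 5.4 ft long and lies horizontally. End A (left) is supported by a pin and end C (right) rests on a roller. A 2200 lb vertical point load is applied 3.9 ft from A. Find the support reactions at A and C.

Moments about A: C_y·5.4 − 2200·3.9 = 0 → C_y = 8580/5.4 = 1588.89 ≈ 1589 lb.
ΣF_y = 0: A_y + 1588.89 − 2200 = 0 → A_y = 611.1 lb.
ΣF_x = 0: no horizontal applied forces, so A_x = 0.

A_x = 0, A_y = 611.1 lb, C_y = 1589 lb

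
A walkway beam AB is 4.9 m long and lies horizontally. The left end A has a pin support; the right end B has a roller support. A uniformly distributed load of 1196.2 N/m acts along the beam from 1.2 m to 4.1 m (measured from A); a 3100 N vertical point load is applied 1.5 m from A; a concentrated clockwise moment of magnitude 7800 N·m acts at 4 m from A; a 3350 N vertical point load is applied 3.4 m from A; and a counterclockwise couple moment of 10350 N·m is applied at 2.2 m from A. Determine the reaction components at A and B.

Resultant of the distributed load: 1196.2 × 2.9 = 3468.98 N at 2.65 m from A.
ΣM about A: B_y·4.9 − (1196.2·2.9)·2.65 − 3100·1.5 − 7800 − 3350·3.4 + 10350 = 0 → B_y = 22682.797/4.9 = 4629.14 ≈ 4629 N.
ΣF_y = 0: A_y + 4629.14 − 1196.2·2.9 − 3100 − 3350 = 0 → A_y = 5290 N.
ΣF_x = 0: no horizontal applied forces, so A_x = 0.

A_x = 0, A_y = 5290 N, B_y = 4629 N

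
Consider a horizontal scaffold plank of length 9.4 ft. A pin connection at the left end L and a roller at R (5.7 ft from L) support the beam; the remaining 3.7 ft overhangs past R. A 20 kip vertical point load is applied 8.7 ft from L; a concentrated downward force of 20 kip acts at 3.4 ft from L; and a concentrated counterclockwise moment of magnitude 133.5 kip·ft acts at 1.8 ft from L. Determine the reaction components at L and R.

L_x = 0, L_y = 20.96 kip, R_y = 19.04 kip

Taking moments about L: R_y·5.7 − 20·8.7 − 20·3.4 + 133.5 = 0 → R_y = 108.5/5.7 = 19.0351 ≈ 19.04 kip.
ΣF_y = 0: L_y + 19.0351 − 20 − 20 = 0 → L_y = 20.96 kip.
ΣF_x = 0: no horizontal applied forces, so L_x = 0.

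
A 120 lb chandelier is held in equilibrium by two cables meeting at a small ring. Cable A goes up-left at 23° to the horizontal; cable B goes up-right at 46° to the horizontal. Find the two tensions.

T_A = 89.29 lb, T_B = 118.3 lb

ΣF_x = 0: −T_A·cos23° + T_B·cos46° = 0 → T_B = 1.32512·T_A.
ΣF_y = 0: T_A·sin23° + T_B·sin46° = 120.
Substitute: T_A·(0.390731 + 1.32512·0.71934) = 120 → T_A = 89.2895 ≈ 89.29 lb.
Then T_B = 1.32512 × 89.2895 = 118.3 lb.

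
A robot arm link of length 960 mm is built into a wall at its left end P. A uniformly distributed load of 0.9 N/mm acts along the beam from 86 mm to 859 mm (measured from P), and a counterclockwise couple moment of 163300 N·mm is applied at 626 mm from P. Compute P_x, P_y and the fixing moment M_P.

P_x = 0, P_y = 695.7 N, M_P = 165400 N·mm

Resultant of the distributed load: 0.9 × 773 = 695.7 N at 472.5 mm from P.
ΣF_x = 0: P_x = 0.
ΣF_y = 0: P_y − 0.9·773 = 0 → P_y = 695.7 N.
ΣM about P: M_P − (0.9·773)·472.5 + 163300 = 0 → M_P = 165400 N·mm.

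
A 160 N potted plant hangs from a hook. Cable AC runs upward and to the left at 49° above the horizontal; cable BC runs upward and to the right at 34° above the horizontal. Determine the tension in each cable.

T_AC = 133.6 N, T_BC = 105.8 N

ΣF_x = 0: −T_AC·cos49° + T_BC·cos34° = 0 → T_BC = 0.79135·T_AC.
ΣF_y = 0: T_AC·sin49° + T_BC·sin34° = 160.
Substitute: T_AC·(0.75471 + 0.79135·0.559193) = 160 → T_AC = 133.642 ≈ 133.6 N.
Then T_BC = 0.79135 × 133.642 = 105.8 N.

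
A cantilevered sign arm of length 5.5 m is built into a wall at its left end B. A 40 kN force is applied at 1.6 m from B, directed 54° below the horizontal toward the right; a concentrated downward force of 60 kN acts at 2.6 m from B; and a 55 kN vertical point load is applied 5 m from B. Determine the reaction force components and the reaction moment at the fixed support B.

B_x = -23.51 kN, B_y = 147.4 kN, M_B = 482.8 kN·m

ΣF_x = 0: B_x + 40·cos54° = 0 → B_x = -23.51 kN.
ΣF_y = 0: B_y − 40·sin54° − 60 − 55 = 0 → B_y = 147.4 kN.
ΣM about B: M_B − 40·sin54°·1.6 − 60·2.6 − 55·5 = 0 → M_B = 482.8 kN·m.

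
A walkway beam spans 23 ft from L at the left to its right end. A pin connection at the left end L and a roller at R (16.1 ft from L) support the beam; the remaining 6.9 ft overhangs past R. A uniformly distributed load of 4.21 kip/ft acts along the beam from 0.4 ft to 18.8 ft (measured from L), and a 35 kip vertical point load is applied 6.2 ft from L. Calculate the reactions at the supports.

Resultant of the distributed load: 4.21 × 18.4 = 77.464 kip at 9.6 ft from L.
Moments about L: R_y·16.1 − (4.21·18.4)·9.6 − 35·6.2 = 0 → R_y = 960.6544/16.1 = 59.668 ≈ 59.67 kip.
ΣF_y = 0: L_y + 59.668 − 4.21·18.4 − 35 = 0 → L_y = 52.80 kip.
ΣF_x = 0: no horizontal applied forces, so L_x = 0.

L_x = 0, L_y = 52.80 kip, R_y = 59.67 kip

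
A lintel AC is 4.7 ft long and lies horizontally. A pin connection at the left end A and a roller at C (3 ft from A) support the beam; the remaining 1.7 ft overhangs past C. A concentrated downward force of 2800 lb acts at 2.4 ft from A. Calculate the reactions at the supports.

ΣM about A: C_y·3 − 2800·2.4 = 0 → C_y = 6720/3 = 2240 lb.
ΣF_y = 0: A_y + 2240 − 2800 = 0 → A_y = 560.0 lb.
ΣF_x = 0: no horizontal applied forces, so A_x = 0.

A_x = 0, A_y = 560.0 lb, C_y = 2240 lb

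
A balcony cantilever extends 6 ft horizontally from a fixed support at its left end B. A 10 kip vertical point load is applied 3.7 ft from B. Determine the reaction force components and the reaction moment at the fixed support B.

ΣF_x = 0: B_x = 0.
ΣF_y = 0: B_y − 10 = 0 → B_y = 10.00 kip.
ΣM about B: M_B − 10·3.7 = 0 → M_B = 37.00 kip·ft.

B_x = 0, B_y = 10.00 kip, M_B = 37.00 kip·ft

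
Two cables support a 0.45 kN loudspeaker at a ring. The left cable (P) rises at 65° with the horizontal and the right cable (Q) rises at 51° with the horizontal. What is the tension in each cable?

T_P = 0.3151 kN, T_Q = 0.2116 kN

ΣF_x = 0: −T_P·cos65° + T_Q·cos51° = 0 → T_Q = 0.671547·T_P.
ΣF_y = 0: T_P·sin65° + T_Q·sin51° = 0.45.
Substitute: T_P·(0.906308 + 0.671547·0.777146) = 0.45 → T_P = 0.315082 ≈ 0.3151 kN.
Then T_Q = 0.671547 × 0.315082 = 0.2116 kN.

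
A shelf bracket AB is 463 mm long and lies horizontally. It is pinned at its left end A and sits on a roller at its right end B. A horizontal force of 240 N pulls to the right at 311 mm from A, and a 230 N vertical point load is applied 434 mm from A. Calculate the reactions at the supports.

A_x = -240.0 N, A_y = 14.41 N, B_y = 215.6 N

Taking moments about A: B_y·463 − 230·434 = 0 → B_y = 99820/463 = 215.594 ≈ 215.6 N.
ΣF_y = 0: A_y + 215.594 − 230 = 0 → A_y = 14.41 N.
ΣF_x = 0: A_x + 240 = 0 → A_x = -240.0 N.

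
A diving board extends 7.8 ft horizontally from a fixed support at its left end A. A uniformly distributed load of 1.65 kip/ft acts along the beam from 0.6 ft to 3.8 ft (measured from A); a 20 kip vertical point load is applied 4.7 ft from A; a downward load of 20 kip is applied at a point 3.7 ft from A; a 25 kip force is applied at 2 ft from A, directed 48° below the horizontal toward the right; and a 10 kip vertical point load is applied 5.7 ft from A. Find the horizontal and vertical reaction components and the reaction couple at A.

A_x = -16.73 kip, A_y = 73.86 kip, M_A = 273.8 kip·ft

Resultant of the distributed load: 1.65 × 3.2 = 5.28 kip at 2.2 ft from A.
ΣF_x = 0: A_x + 25·cos48° = 0 → A_x = -16.73 kip.
ΣF_y = 0: A_y − 1.65·3.2 − 20 − 20 − 25·sin48° − 10 = 0 → A_y = 73.86 kip.
ΣM about A: M_A − (1.65·3.2)·2.2 − 20·4.7 − 20·3.7 − 25·sin48°·2 − 10·5.7 = 0 → M_A = 273.8 kip·ft.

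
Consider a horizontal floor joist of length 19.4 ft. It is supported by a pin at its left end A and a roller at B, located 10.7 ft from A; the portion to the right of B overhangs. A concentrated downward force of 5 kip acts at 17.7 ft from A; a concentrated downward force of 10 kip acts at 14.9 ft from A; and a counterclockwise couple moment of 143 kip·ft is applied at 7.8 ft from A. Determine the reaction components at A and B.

A_x = 0, A_y = 6.168 kip, B_y = 8.832 kip

Moments about A: B_y·10.7 − 5·17.7 − 10·14.9 + 143 = 0 → B_y = 94.5/10.7 = 8.83178 ≈ 8.832 kip.
ΣF_y = 0: A_y + 8.83178 − 5 − 10 = 0 → A_y = 6.168 kip.
ΣF_x = 0: no horizontal applied forces, so A_x = 0.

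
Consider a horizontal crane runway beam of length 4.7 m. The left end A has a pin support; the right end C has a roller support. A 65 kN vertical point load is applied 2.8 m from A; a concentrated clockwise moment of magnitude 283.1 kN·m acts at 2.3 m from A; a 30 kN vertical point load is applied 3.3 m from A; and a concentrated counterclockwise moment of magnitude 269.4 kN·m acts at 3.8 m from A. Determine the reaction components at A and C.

Moments about A: C_y·4.7 − 65·2.8 − 283.1 − 30·3.3 + 269.4 = 0 → C_y = 294.7/4.7 = 62.7021 ≈ 62.70 kN.
ΣF_y = 0: A_y + 62.7021 − 65 − 30 = 0 → A_y = 32.30 kN.
ΣF_x = 0: no horizontal applied forces, so A_x = 0.

A_x = 0, A_y = 32.30 kN, C_y = 62.70 kN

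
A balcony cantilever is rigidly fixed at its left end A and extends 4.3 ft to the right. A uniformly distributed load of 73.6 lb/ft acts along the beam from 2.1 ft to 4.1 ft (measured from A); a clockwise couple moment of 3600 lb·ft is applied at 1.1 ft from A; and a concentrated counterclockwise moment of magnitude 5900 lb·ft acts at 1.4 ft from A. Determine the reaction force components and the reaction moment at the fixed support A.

Resultant of the distributed load: 73.6 × 2 = 147.2 lb at 3.1 ft from A.
ΣF_x = 0: A_x = 0.
ΣF_y = 0: A_y − 73.6·2 = 0 → A_y = 147.2 lb.
ΣM about A: M_A − (73.6·2)·3.1 − 3600 + 5900 = 0 → M_A = -1844 lb·ft.

A_x = 0, A_y = 147.2 lb, M_A = -1844 lb·ft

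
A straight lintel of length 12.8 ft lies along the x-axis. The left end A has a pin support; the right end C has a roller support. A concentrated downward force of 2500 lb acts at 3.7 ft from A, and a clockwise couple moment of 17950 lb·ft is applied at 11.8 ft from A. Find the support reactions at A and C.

A_x = 0, A_y = 375.0 lb, C_y = 2125 lb

ΣM about A: C_y·12.8 − 2500·3.7 − 17950 = 0 → C_y = 27200/12.8 = 2125 lb.
ΣF_y = 0: A_y + 2125 − 2500 = 0 → A_y = 375.0 lb.
ΣF_x = 0: no horizontal applied forces, so A_x = 0.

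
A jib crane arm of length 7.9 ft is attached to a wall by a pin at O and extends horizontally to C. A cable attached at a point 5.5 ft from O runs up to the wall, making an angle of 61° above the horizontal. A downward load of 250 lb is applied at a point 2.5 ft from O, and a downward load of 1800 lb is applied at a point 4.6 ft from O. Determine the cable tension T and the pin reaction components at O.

T = 1851 lb, O_x = 897.5 lb, O_y = 430.9 lb

ΣM about O: T·sin61°·5.5 − 250·2.5 − 1800·4.6 = 0 → T = 8905/(5.5·0.87462) = 1851.19 ≈ 1851 lb.
ΣF_x = 0: O_x − T·cos61° = 0 → O_x = 1851.19 × 0.48481 = 897.5 lb.
ΣF_y = 0: O_y + T·sin61° − 250 − 1800 = 0 → O_y = 2050 − 1851.19 × 0.87462 = 430.9 lb.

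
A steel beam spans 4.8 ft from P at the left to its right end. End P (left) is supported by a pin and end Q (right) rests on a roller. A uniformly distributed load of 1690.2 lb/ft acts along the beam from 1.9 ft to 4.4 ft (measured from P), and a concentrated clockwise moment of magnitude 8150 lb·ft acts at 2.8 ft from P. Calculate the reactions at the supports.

P_x = 0, P_y = -245.4 lb, Q_y = 4471 lb

Resultant of the distributed load: 1690.2 × 2.5 = 4225.5 lb at 3.15 ft from P.
Moments about P: Q_y·4.8 − (1690.2·2.5)·3.15 − 8150 = 0 → Q_y = 21460.325/4.8 = 4470.9 ≈ 4471 lb.
ΣF_y = 0: P_y + 4470.9 − 1690.2·2.5 = 0 → P_y = -245.4 lb.
ΣF_x = 0: no horizontal applied forces, so P_x = 0.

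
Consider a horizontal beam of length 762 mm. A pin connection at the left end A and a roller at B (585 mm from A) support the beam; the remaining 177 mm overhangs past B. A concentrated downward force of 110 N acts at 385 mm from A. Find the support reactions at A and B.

A_x = 0, A_y = 37.61 N, B_y = 72.39 N

ΣM about A: B_y·585 − 110·385 = 0 → B_y = 42350/585 = 72.3932 ≈ 72.39 N.
ΣF_y = 0: A_y + 72.3932 − 110 = 0 → A_y = 37.61 N.
ΣF_x = 0: no horizontal applied forces, so A_x = 0.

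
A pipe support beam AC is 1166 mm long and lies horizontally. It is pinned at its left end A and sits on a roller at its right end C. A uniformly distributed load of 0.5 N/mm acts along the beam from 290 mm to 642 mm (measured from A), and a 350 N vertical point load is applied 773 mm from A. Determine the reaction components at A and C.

A_x = 0, A_y = 223.6 N, C_y = 302.4 N

Resultant of the distributed load: 0.5 × 352 = 176 N at 466 mm from A.
Moments about A: C_y·1166 − (0.5·352)·466 − 350·773 = 0 → C_y = 352566/1166 = 302.372 ≈ 302.4 N.
ΣF_y = 0: A_y + 302.372 − 0.5·352 − 350 = 0 → A_y = 223.6 N.
ΣF_x = 0: no horizontal applied forces, so A_x = 0.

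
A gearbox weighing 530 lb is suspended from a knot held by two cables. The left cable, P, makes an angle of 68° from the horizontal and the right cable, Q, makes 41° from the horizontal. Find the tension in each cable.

T_P = 423.0 lb, T_Q = 210.0 lb

ΣF_x = 0: −T_P·cos68° + T_Q·cos41° = 0 → T_Q = 0.496359·T_P.
ΣF_y = 0: T_P·sin68° + T_Q·sin41° = 530.
Substitute: T_P·(0.927184 + 0.496359·0.656059) = 530 → T_P = 423.044 ≈ 423.0 lb.
Then T_Q = 0.496359 × 423.044 = 210.0 lb.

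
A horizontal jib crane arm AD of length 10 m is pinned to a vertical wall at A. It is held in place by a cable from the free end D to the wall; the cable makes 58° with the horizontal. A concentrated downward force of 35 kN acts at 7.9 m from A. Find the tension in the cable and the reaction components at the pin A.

ΣM about A: T·sin58°·10 − 35·7.9 = 0 → T = 276.5/(10·0.848048) = 32.6043 ≈ 32.60 kN.
ΣF_x = 0: A_x − T·cos58° = 0 → A_x = 32.6043 × 0.529919 = 17.28 kN.
ΣF_y = 0: A_y + T·sin58° − 35 = 0 → A_y = 35 − 32.6043 × 0.848048 = 7.350 kN.

T = 32.60 kN, A_x = 17.28 kN, A_y = 7.350 kN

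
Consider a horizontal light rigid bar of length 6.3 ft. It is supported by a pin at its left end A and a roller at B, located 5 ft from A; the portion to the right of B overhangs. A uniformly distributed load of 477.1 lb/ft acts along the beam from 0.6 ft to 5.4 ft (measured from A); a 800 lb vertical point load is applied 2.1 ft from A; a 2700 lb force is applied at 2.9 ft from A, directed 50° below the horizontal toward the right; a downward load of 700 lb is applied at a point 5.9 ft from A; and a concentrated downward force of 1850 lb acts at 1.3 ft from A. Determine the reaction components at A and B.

Resultant of the distributed load: 477.1 × 4.8 = 2290.08 lb at 3 ft from A.
Moments about A: B_y·5 − (477.1·4.8)·3 − 800·2.1 − 2700·sin50°·2.9 − 700·5.9 − 1850·1.3 = 0 → B_y = 21083.4/5 = 4216.68 ≈ 4217 lb.
ΣF_y = 0: A_y + 4216.68 − 477.1·4.8 − 800 − 2700·sin50° − 700 − 1850 = 0 → A_y = 3492 lb.
ΣF_x = 0: A_x + 2700·cos50° = 0 → A_x = -1736 lb.

A_x = -1736 lb, A_y = 3492 lb, B_y = 4217 lb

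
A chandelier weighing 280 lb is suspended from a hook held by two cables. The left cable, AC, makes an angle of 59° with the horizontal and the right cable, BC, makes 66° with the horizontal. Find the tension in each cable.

T_AC = 139.0 lb, T_BC = 176.0 lb

ΣF_x = 0: −T_AC·cos59° + T_BC·cos66° = 0 → T_BC = 1.26627·T_AC.
ΣF_y = 0: T_AC·sin59° + T_BC·sin66° = 280.
Substitute: T_AC·(0.857167 + 1.26627·0.913545) = 280 → T_AC = 139.029 ≈ 139.0 lb.
Then T_BC = 1.26627 × 139.029 = 176.0 lb.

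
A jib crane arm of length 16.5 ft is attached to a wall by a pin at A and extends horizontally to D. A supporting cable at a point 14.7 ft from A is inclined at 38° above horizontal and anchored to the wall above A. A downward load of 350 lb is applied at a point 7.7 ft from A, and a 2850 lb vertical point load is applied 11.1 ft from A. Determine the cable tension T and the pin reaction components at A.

T = 3793 lb, A_x = 2989 lb, A_y = 864.6 lb

ΣM about A: T·sin38°·14.7 − 350·7.7 − 2850·11.1 = 0 → T = 34330/(14.7·0.615661) = 3793.28 ≈ 3793 lb.
ΣF_x = 0: A_x − T·cos38° = 0 → A_x = 3793.28 × 0.788011 = 2989 lb.
ΣF_y = 0: A_y + T·sin38° − 350 − 2850 = 0 → A_y = 3200 − 3793.28 × 0.615661 = 864.6 lb.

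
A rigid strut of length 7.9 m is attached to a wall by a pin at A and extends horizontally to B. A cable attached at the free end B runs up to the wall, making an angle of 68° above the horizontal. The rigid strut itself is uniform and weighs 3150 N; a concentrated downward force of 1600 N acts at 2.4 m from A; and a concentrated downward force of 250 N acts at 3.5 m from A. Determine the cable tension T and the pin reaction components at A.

T = 2342 N, A_x = 877.5 N, A_y = 2828 N

ΣM about A: T·sin68°·7.9 − 3150·3.95 − 1600·2.4 − 250·3.5 = 0 → T = 17157.5/(7.9·0.927184) = 2342.4 ≈ 2342 N.
ΣF_x = 0: A_x − T·cos68° = 0 → A_x = 2342.4 × 0.374607 = 877.5 N.
ΣF_y = 0: A_y + T·sin68° − 3150 − 1600 − 250 = 0 → A_y = 5000 − 2342.4 × 0.927184 = 2828 N.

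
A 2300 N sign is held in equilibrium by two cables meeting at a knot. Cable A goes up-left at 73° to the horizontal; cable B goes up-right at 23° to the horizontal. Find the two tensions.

ΣF_x = 0: −T_A·cos73° + T_B·cos23° = 0 → T_B = 0.317621·T_A.
ΣF_y = 0: T_A·sin73° + T_B·sin23° = 2300.
Substitute: T_A·(0.956305 + 0.317621·0.390731) = 2300 → T_A = 2128.82 ≈ 2129 N.
Then T_B = 0.317621 × 2128.82 = 676.2 N.

T_A = 2129 N, T_B = 676.2 N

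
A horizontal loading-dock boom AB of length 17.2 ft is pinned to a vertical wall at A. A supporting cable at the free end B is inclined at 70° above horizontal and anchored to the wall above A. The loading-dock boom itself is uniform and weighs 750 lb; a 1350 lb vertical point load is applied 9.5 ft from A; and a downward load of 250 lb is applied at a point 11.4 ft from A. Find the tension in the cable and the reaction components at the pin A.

T = 1369 lb, A_x = 468.2 lb, A_y = 1064 lb

ΣM about A: T·sin70°·17.2 − 750·8.6 − 1350·9.5 − 250·11.4 = 0 → T = 22125/(17.2·0.939693) = 1368.89 ≈ 1369 lb.
ΣF_x = 0: A_x − T·cos70° = 0 → A_x = 1368.89 × 0.34202 = 468.2 lb.
ΣF_y = 0: A_y + T·sin70° − 750 − 1350 − 250 = 0 → A_y = 2350 − 1368.89 × 0.939693 = 1064 lb.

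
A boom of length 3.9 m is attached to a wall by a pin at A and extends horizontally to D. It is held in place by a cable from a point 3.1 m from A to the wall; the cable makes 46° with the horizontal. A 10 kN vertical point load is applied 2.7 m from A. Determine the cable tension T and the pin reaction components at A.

T = 12.11 kN, A_x = 8.411 kN, A_y = 1.290 kN

ΣM about A: T·sin46°·3.1 − 10·2.7 = 0 → T = 27/(3.1·0.71934) = 12.1079 ≈ 12.11 kN.
ΣF_x = 0: A_x − T·cos46° = 0 → A_x = 12.1079 × 0.694658 = 8.411 kN.
ΣF_y = 0: A_y + T·sin46° − 10 = 0 → A_y = 10 − 12.1079 × 0.71934 = 1.290 kN.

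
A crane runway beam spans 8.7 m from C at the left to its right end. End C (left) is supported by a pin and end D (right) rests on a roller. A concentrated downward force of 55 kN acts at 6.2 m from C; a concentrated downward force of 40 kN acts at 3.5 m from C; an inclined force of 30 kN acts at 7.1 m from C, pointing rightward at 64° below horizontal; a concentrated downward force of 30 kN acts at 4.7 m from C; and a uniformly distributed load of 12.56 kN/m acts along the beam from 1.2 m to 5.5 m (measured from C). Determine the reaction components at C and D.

Resultant of the distributed load: 12.56 × 4.3 = 54.008 kN at 3.35 m from C.
ΣM about C: D_y·8.7 − 55·6.2 − 40·3.5 − 30·sin64°·7.1 − 30·4.7 − (12.56·4.3)·3.35 = 0 → D_y = 994.37/8.7 = 114.295 ≈ 114.3 kN.
ΣF_y = 0: C_y + 114.295 − 55 − 40 − 30·sin64° − 30 − 12.56·4.3 = 0 → C_y = 91.68 kN.
ΣF_x = 0: C_x + 30·cos64° = 0 → C_x = -13.15 kN.

C_x = -13.15 kN, C_y = 91.68 kN, D_y = 114.3 kN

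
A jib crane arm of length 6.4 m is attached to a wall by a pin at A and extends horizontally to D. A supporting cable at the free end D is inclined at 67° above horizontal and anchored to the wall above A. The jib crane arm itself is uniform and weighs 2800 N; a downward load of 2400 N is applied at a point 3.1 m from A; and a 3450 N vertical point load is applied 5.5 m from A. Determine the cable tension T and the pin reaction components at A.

T = 6005 N, A_x = 2346 N, A_y = 3123 N

ΣM about A: T·sin67°·6.4 − 2800·3.2 − 2400·3.1 − 3450·5.5 = 0 → T = 35375/(6.4·0.920505) = 6004.69 ≈ 6005 N.
ΣF_x = 0: A_x − T·cos67° = 0 → A_x = 6004.69 × 0.390731 = 2346 N.
ΣF_y = 0: A_y + T·sin67° − 2800 − 2400 − 3450 = 0 → A_y = 8650 − 6004.69 × 0.920505 = 3123 N.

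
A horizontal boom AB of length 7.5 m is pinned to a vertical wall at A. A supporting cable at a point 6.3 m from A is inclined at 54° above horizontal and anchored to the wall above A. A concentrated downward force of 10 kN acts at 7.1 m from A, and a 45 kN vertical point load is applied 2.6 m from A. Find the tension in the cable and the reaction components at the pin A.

ΣM about A: T·sin54°·6.3 − 10·7.1 − 45·2.6 = 0 → T = 188/(6.3·0.809017) = 36.8858 ≈ 36.89 kN.
ΣF_x = 0: A_x − T·cos54° = 0 → A_x = 36.8858 × 0.587785 = 21.68 kN.
ΣF_y = 0: A_y + T·sin54° − 10 − 45 = 0 → A_y = 55 − 36.8858 × 0.809017 = 25.16 kN.

T = 36.89 kN, A_x = 21.68 kN, A_y = 25.16 kN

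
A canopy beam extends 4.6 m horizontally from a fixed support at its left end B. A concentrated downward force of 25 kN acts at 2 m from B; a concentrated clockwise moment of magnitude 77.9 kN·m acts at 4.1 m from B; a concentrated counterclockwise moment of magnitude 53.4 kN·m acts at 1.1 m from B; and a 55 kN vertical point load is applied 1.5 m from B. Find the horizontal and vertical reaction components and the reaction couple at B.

ΣF_x = 0: B_x = 0.
ΣF_y = 0: B_y − 25 − 55 = 0 → B_y = 80.00 kN.
ΣM about B: M_B − 25·2 − 77.9 + 53.4 − 55·1.5 = 0 → M_B = 157.0 kN·m.

B_x = 0, B_y = 80.00 kN, M_B = 157.0 kN·m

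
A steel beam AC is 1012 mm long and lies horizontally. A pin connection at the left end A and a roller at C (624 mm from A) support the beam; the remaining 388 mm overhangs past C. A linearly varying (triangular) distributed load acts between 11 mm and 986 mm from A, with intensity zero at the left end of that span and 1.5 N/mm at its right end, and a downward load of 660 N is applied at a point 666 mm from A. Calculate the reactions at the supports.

A_x = 0, A_y = -87.78 N, C_y = 1479 N

Resultant of the triangular load: ½ × 1.5 × 975 = 731.25 N, acting at 661 mm from A (one-third of the span from the peak).
Taking moments about A: C_y·624 − (½·1.5·975)·661 − 660·666 = 0 → C_y = 922916.25/624 = 1479.03 ≈ 1479 N.
ΣF_y = 0: A_y + 1479.03 − ½·1.5·975 − 660 = 0 → A_y = -87.78 N.
ΣF_x = 0: no horizontal applied forces, so A_x = 0.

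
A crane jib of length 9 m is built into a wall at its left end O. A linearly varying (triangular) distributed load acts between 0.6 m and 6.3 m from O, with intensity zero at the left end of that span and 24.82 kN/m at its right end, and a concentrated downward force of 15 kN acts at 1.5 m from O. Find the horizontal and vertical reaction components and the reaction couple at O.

O_x = 0, O_y = 85.74 kN, M_O = 333.7 kN·m

Resultant of the triangular load: ½ × 24.82 × 5.7 = 70.737 kN, acting at 4.4 m from O (one-third of the span from the peak).
ΣF_x = 0: O_x = 0.
ΣF_y = 0: O_y − ½·24.82·5.7 − 15 = 0 → O_y = 85.74 kN.
ΣM about O: M_O − (½·24.82·5.7)·4.4 − 15·1.5 = 0 → M_O = 333.7 kN·m.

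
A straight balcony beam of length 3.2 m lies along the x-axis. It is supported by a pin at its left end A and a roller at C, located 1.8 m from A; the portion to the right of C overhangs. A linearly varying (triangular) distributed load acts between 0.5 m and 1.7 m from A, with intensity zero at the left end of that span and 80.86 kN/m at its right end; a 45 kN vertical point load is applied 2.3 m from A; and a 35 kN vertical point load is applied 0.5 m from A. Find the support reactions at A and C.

Resultant of the triangular load: ½ × 80.86 × 1.2 = 48.516 kN, acting at 1.3 m from A (one-third of the span from the peak).
Moments about A: C_y·1.8 − (½·80.86·1.2)·1.3 − 45·2.3 − 35·0.5 = 0 → C_y = 184.0708/1.8 = 102.262 ≈ 102.3 kN.
ΣF_y = 0: A_y + 102.262 − ½·80.86·1.2 − 45 − 35 = 0 → A_y = 26.25 kN.
ΣF_x = 0: no horizontal applied forces, so A_x = 0.

A_x = 0, A_y = 26.25 kN, C_y = 102.3 kN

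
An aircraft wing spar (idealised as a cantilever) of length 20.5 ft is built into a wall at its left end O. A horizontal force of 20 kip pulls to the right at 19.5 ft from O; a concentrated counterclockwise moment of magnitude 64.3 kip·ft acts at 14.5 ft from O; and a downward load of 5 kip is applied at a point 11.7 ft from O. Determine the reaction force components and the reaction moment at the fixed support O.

ΣF_x = 0: O_x + 20 = 0 → O_x = -20.00 kip.
ΣF_y = 0: O_y − 5 = 0 → O_y = 5.000 kip.
ΣM about O: M_O + 64.3 − 5·11.7 = 0 → M_O = -5.800 kip·ft.

O_x = -20.00 kip, O_y = 5.000 kip, M_O = -5.800 kip·ft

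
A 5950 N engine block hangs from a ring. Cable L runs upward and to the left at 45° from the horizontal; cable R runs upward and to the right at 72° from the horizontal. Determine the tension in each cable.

T_L = 2064 N, T_R = 4722 N

ΣF_x = 0: −T_L·cos45° + T_R·cos72° = 0 → T_R = 2.28825·T_L.
ΣF_y = 0: T_L·sin45° + T_R·sin72° = 5950.
Substitute: T_L·(0.707107 + 2.28825·0.951057) = 5950 → T_L = 2063.56 ≈ 2064 N.
Then T_R = 2.28825 × 2063.56 = 4722 N.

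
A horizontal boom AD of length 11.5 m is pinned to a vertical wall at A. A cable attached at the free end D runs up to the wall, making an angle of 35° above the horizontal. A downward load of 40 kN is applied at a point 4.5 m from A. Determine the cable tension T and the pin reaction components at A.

T = 27.29 kN, A_x = 22.35 kN, A_y = 24.35 kN

ΣM about A: T·sin35°·11.5 − 40·4.5 = 0 → T = 180/(11.5·0.573576) = 27.2888 ≈ 27.29 kN.
ΣF_x = 0: A_x − T·cos35° = 0 → A_x = 27.2888 × 0.819152 = 22.35 kN.
ΣF_y = 0: A_y + T·sin35° − 40 = 0 → A_y = 40 − 27.2888 × 0.573576 = 24.35 kN.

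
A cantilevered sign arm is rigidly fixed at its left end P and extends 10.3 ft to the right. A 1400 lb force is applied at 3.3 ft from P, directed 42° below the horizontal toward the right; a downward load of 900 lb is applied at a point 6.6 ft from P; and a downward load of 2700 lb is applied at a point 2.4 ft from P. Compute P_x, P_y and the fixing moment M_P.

P_x = -1040 lb, P_y = 4537 lb, M_P = 15510 lb·ft

ΣF_x = 0: P_x + 1400·cos42° = 0 → P_x = -1040 lb.
ΣF_y = 0: P_y − 1400·sin42° − 900 − 2700 = 0 → P_y = 4537 lb.
ΣM about P: M_P − 1400·sin42°·3.3 − 900·6.6 − 2700·2.4 = 0 → M_P = 15510 lb·ft.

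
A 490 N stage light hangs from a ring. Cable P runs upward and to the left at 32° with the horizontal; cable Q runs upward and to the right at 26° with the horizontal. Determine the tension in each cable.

T_P = 519.3 N, T_Q = 490.0 N

ΣF_x = 0: −T_P·cos32° + T_Q·cos26° = 0 → T_Q = 0.94354·T_P.
ΣF_y = 0: T_P·sin32° + T_Q·sin26° = 490.
Substitute: T_P·(0.529919 + 0.94354·0.438371) = 490 → T_P = 519.321 ≈ 519.3 N.
Then T_Q = 0.94354 × 519.321 = 490.0 N.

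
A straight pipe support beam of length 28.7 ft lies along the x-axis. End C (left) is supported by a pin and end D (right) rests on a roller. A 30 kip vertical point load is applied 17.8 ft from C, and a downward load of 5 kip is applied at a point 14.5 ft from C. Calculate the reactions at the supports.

C_x = 0, C_y = 13.87 kip, D_y = 21.13 kip

Moments about C: D_y·28.7 − 30·17.8 − 5·14.5 = 0 → D_y = 606.5/28.7 = 21.1324 ≈ 21.13 kip.
ΣF_y = 0: C_y + 21.1324 − 30 − 5 = 0 → C_y = 13.87 kip.
ΣF_x = 0: no horizontal applied forces, so C_x = 0.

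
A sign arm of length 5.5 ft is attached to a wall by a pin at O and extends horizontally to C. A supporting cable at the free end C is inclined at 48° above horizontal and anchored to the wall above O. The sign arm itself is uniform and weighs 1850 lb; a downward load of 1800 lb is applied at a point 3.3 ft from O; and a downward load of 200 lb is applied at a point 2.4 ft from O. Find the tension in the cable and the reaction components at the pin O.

T = 2815 lb, O_x = 1884 lb, O_y = 1758 lb

ΣM about O: T·sin48°·5.5 − 1850·2.75 − 1800·3.3 − 200·2.4 = 0 → T = 11507.5/(5.5·0.743145) = 2815.43 ≈ 2815 lb.
ΣF_x = 0: O_x − T·cos48° = 0 → O_x = 2815.43 × 0.669131 = 1884 lb.
ΣF_y = 0: O_y + T·sin48° − 1850 − 1800 − 200 = 0 → O_y = 3850 − 2815.43 × 0.743145 = 1758 lb.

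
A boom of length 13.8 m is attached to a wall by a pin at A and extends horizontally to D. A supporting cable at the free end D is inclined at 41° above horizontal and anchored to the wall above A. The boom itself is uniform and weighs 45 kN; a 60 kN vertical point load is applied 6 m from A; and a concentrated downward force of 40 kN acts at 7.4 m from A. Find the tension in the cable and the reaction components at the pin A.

ΣM about A: T·sin41°·13.8 − 45·6.9 − 60·6 − 40·7.4 = 0 → T = 966.5/(13.8·0.656059) = 106.753 ≈ 106.8 kN.
ΣF_x = 0: A_x − T·cos41° = 0 → A_x = 106.753 × 0.75471 = 80.57 kN.
ΣF_y = 0: A_y + T·sin41° − 45 − 60 − 40 = 0 → A_y = 145 − 106.753 × 0.656059 = 74.96 kN.

T = 106.8 kN, A_x = 80.57 kN, A_y = 74.96 kN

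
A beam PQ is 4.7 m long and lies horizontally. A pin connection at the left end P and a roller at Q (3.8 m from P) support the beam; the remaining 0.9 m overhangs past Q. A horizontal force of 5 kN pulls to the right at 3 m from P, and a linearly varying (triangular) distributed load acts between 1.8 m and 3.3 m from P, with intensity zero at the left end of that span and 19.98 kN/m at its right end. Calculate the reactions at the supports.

P_x = -5.000 kN, P_y = 3.943 kN, Q_y = 11.04 kN

Resultant of the triangular load: ½ × 19.98 × 1.5 = 14.985 kN, acting at 2.8 m from P (one-third of the span from the peak).
Moments about P: Q_y·3.8 − (½·19.98·1.5)·2.8 = 0 → Q_y = 41.958/3.8 = 11.0416 ≈ 11.04 kN.
ΣF_y = 0: P_y + 11.0416 − ½·19.98·1.5 = 0 → P_y = 3.943 kN.
ΣF_x = 0: P_x + 5 = 0 → P_x = -5.000 kN.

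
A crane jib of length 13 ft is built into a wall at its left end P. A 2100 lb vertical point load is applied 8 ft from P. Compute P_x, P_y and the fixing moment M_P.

ΣF_x = 0: P_x = 0.
ΣF_y = 0: P_y − 2100 = 0 → P_y = 2100 lb.
ΣM about P: M_P − 2100·8 = 0 → M_P = 16800 lb·ft.

P_x = 0, P_y = 2100 lb, M_P = 16800 lb·ft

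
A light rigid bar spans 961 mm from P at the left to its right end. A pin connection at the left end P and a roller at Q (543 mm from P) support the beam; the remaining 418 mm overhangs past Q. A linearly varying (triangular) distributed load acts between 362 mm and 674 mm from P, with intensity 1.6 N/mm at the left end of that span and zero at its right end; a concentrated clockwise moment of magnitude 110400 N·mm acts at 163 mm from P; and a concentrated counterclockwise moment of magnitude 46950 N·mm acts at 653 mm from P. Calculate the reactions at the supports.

Resultant of the triangular load: ½ × 1.6 × 312 = 249.6 N, acting at 466 mm from P (one-third of the span from the peak).
Taking moments about P: Q_y·543 − (½·1.6·312)·466 − 110400 + 46950 = 0 → Q_y = 179763.6/543 = 331.056 ≈ 331.1 N.
ΣF_y = 0: P_y + 331.056 − ½·1.6·312 = 0 → P_y = -81.46 N.
ΣF_x = 0: no horizontal applied forces, so P_x = 0.

P_x = 0, P_y = -81.46 N, Q_y = 331.1 N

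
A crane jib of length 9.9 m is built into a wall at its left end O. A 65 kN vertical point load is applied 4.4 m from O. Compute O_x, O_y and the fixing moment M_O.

ΣF_x = 0: O_x = 0.
ΣF_y = 0: O_y − 65 = 0 → O_y = 65.00 kN.
ΣM about O: M_O − 65·4.4 = 0 → M_O = 286.0 kN·m.

O_x = 0, O_y = 65.00 kN, M_O = 286.0 kN·m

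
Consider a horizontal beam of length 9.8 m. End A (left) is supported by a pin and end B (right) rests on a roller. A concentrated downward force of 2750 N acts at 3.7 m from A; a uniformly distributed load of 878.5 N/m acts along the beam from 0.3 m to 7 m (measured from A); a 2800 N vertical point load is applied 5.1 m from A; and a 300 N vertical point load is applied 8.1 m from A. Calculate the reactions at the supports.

A_x = 0, A_y = 6800 N, B_y = 4936 N

Resultant of the distributed load: 878.5 × 6.7 = 5885.95 N at 3.65 m from A.
Moments about A: B_y·9.8 − 2750·3.7 − (878.5·6.7)·3.65 − 2800·5.1 − 300·8.1 = 0 → B_y = 48368.7175/9.8 = 4935.58 ≈ 4936 N.
ΣF_y = 0: A_y + 4935.58 − 2750 − 878.5·6.7 − 2800 − 300 = 0 → A_y = 6800 N.
ΣF_x = 0: no horizontal applied forces, so A_x = 0.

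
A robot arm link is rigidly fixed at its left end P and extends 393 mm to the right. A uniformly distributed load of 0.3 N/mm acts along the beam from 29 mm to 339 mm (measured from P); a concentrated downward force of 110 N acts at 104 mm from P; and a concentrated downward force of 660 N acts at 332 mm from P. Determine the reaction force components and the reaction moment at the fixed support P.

P_x = 0, P_y = 863.0 N, M_P = 247700 N·mm

Resultant of the distributed load: 0.3 × 310 = 93 N at 184 mm from P.
ΣF_x = 0: P_x = 0.
ΣF_y = 0: P_y − 0.3·310 − 110 − 660 = 0 → P_y = 863.0 N.
ΣM about P: M_P − (0.3·310)·184 − 110·104 − 660·332 = 0 → M_P = 247700 N·mm.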